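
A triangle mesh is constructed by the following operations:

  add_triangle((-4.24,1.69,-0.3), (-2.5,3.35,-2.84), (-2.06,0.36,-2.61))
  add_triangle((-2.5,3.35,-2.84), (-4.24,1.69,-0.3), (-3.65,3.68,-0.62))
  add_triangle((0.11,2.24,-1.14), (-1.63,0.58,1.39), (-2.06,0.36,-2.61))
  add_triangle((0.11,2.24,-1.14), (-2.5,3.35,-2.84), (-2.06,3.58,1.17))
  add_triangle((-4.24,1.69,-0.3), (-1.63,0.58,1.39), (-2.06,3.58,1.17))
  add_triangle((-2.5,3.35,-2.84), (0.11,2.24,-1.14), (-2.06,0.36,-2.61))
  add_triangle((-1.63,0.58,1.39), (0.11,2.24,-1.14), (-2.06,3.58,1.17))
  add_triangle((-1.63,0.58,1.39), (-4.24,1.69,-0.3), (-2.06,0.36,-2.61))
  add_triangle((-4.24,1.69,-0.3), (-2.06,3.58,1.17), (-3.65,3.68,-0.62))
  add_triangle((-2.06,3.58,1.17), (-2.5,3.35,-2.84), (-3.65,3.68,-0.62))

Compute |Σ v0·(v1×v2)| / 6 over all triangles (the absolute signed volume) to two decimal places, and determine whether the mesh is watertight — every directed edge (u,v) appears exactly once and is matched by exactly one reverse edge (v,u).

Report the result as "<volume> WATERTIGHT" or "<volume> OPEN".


20.11 WATERTIGHT

Per-triangle v0·(v1×v2)/6:
  t1: +4.9662
  t2: +3.5860
  t3: -2.8097
  t4: +3.9237
  t5: +2.9996
  t6: +1.5336
  t7: -0.4459
  t8: +0.6119
  t9: +2.7742
  t10: +2.9754
Σ = +20.1150 → |volume| = 20.11

Directed edges: 30 total, each appears once with its reverse present → watertight.


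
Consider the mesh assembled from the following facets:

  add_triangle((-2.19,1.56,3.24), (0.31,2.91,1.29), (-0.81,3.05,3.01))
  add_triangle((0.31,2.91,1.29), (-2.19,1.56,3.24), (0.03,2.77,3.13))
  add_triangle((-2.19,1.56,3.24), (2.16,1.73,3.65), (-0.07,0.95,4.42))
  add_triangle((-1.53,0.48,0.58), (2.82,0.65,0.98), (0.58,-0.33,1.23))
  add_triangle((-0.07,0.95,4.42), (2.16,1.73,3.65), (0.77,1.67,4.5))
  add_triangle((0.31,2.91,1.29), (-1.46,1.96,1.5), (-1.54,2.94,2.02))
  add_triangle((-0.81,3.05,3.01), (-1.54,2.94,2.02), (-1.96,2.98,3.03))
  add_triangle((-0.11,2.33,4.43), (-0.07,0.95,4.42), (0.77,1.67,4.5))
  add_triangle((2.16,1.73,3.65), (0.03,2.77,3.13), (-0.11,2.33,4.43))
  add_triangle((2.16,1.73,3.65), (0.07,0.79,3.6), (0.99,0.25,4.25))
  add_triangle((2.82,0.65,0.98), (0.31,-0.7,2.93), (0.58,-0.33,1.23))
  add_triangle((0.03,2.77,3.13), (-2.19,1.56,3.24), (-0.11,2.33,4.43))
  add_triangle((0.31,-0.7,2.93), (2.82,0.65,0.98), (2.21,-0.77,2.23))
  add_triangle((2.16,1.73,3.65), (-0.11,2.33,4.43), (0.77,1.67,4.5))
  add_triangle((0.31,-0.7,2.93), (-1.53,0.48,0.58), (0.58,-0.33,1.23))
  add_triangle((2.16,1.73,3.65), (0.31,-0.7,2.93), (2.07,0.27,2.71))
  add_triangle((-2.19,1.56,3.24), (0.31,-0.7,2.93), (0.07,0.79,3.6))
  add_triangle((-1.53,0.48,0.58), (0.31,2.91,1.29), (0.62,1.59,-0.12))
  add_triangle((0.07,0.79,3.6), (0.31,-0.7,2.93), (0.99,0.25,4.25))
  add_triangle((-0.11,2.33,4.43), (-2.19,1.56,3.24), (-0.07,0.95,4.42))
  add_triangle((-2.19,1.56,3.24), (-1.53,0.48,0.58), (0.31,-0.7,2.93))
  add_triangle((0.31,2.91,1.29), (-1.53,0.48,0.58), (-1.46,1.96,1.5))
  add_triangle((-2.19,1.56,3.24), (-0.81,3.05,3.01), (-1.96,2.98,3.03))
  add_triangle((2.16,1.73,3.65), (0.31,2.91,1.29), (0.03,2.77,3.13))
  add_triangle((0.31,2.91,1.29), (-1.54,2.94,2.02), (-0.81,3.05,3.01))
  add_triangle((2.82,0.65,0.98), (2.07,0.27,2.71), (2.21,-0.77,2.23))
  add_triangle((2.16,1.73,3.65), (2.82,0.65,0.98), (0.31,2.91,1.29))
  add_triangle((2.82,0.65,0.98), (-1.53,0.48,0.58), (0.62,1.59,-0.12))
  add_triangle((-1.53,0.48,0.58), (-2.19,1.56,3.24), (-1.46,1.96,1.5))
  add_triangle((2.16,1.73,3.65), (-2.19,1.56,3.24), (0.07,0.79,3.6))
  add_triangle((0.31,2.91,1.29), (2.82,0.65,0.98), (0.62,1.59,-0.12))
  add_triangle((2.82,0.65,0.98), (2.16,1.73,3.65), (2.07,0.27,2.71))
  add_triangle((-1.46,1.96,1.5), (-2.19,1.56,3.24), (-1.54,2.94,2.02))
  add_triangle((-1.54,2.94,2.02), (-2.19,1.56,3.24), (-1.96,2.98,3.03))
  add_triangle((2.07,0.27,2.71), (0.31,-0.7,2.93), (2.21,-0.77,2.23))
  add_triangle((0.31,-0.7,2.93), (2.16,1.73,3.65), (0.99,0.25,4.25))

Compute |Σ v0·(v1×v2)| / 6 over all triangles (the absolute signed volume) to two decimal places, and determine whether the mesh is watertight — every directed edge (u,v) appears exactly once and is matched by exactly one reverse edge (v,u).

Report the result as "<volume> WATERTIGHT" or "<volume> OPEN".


27.90 WATERTIGHT

Per-triangle v0·(v1×v2)/6:
  t1: -0.4919
  t2: +1.8459
  t3: -2.9006
  t4: -0.6448
  t5: +0.5623
  t6: +0.0128
  t7: +0.5580
  t8: +0.8745
  t9: +1.8824
  t10: +1.3614
  t11: +0.2422
  t12: +1.7388
  t13: -1.1670
  t14: +1.0344
  t15: -0.1078
  t16: +1.4712
  t17: +1.6865
  t18: +0.5523
  t19: +0.6275
  t20: +2.1455
  t21: +1.0488
  t22: +0.1868
  t23: +0.9297
  t24: +2.1933
  t25: +1.0957
  t26: +1.0547
  t27: +3.1834
  t28: -0.8874
  t29: +0.7123
  t30: +2.3200
  t31: +1.2516
  t32: +1.4350
  t33: +0.3572
  t34: +0.2370
  t35: +1.0910
  t36: +0.4095
Σ = +27.9023 → |volume| = 27.90

Directed edges: 108 total, each appears once with its reverse present → watertight.


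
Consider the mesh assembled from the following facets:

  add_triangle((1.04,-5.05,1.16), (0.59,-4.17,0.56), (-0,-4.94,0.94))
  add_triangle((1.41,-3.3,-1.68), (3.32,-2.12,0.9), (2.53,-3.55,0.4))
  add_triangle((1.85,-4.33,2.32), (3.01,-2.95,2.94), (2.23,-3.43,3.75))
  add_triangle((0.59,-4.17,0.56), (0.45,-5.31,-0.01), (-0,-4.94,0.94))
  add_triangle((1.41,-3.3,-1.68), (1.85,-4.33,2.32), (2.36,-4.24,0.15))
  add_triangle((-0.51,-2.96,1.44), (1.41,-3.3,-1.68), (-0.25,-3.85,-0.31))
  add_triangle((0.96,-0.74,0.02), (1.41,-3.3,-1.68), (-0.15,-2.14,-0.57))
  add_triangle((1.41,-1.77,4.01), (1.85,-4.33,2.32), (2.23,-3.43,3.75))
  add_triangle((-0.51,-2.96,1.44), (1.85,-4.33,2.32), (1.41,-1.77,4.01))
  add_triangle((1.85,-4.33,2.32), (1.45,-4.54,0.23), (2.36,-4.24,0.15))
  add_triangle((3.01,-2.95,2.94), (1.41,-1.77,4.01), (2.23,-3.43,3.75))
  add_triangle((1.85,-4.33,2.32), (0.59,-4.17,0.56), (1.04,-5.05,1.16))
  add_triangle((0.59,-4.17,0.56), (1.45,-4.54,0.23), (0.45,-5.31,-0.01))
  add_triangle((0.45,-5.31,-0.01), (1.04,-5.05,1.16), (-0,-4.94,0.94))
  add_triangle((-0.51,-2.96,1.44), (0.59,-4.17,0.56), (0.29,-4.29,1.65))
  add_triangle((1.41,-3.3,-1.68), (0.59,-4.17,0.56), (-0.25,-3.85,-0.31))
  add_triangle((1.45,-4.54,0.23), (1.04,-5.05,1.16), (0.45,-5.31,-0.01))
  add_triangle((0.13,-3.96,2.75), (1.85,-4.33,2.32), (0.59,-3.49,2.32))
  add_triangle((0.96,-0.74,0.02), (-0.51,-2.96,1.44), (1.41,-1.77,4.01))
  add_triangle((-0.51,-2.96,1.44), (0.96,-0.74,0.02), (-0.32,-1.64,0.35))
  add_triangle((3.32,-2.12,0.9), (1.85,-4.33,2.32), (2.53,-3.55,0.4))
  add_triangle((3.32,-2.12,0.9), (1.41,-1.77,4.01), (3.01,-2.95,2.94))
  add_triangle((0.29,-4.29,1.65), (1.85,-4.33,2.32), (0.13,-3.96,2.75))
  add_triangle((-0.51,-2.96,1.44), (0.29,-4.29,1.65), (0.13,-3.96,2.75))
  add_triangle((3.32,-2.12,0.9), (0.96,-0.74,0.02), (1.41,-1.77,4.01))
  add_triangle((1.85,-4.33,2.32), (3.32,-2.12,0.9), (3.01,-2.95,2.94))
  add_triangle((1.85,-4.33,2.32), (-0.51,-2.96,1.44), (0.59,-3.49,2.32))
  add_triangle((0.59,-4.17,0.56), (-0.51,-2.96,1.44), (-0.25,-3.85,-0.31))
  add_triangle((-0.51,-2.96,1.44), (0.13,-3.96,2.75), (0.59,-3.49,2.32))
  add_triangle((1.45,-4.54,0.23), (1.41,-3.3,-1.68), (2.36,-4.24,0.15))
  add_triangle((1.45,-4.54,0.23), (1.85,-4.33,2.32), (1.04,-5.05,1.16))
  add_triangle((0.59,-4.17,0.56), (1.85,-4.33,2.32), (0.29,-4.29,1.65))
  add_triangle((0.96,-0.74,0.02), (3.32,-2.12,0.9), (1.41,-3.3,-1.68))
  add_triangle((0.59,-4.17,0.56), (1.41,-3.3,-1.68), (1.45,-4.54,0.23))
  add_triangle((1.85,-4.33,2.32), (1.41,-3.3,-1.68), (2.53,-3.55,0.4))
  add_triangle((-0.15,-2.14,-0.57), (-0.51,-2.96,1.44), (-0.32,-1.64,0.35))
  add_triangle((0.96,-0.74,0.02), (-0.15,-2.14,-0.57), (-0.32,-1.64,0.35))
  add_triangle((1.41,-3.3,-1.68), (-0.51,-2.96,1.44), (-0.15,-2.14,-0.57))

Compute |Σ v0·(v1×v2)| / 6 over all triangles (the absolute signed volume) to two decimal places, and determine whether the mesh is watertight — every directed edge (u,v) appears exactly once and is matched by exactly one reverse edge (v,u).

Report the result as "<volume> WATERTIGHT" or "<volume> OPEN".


25.18 WATERTIGHT

Per-triangle v0·(v1×v2)/6:
  t1: -0.2966
  t2: +1.8279
  t3: +1.6644
  t4: -0.4092
  t5: -1.3647
  t6: -1.4609
  t7: -0.4162
  t8: +0.7870
  t9: +3.8522
  t10: +1.6216
  t11: +1.3376
  t12: -0.0211
  t13: -0.4854
  t14: +0.9475
  t15: +0.4635
  t16: +1.7148
  t17: +0.9733
  t18: +0.0988
  t19: -1.9771
  t20: -0.2465
  t21: +2.4445
  t22: +1.0414
  t23: +1.4306
  t24: +0.5932
  t25: -0.3705
  t26: +2.6663
  t27: -0.6713
  t28: +1.1097
  t29: -0.2347
  t30: +1.3884
  t31: +1.2301
  t32: +1.3065
  t33: +0.1741
  t34: +0.9429
  t35: +2.5213
  t36: +0.0781
  t37: -0.2998
  t38: +1.2181
Σ = +25.1799 → |volume| = 25.18

Directed edges: 114 total, each appears once with its reverse present → watertight.


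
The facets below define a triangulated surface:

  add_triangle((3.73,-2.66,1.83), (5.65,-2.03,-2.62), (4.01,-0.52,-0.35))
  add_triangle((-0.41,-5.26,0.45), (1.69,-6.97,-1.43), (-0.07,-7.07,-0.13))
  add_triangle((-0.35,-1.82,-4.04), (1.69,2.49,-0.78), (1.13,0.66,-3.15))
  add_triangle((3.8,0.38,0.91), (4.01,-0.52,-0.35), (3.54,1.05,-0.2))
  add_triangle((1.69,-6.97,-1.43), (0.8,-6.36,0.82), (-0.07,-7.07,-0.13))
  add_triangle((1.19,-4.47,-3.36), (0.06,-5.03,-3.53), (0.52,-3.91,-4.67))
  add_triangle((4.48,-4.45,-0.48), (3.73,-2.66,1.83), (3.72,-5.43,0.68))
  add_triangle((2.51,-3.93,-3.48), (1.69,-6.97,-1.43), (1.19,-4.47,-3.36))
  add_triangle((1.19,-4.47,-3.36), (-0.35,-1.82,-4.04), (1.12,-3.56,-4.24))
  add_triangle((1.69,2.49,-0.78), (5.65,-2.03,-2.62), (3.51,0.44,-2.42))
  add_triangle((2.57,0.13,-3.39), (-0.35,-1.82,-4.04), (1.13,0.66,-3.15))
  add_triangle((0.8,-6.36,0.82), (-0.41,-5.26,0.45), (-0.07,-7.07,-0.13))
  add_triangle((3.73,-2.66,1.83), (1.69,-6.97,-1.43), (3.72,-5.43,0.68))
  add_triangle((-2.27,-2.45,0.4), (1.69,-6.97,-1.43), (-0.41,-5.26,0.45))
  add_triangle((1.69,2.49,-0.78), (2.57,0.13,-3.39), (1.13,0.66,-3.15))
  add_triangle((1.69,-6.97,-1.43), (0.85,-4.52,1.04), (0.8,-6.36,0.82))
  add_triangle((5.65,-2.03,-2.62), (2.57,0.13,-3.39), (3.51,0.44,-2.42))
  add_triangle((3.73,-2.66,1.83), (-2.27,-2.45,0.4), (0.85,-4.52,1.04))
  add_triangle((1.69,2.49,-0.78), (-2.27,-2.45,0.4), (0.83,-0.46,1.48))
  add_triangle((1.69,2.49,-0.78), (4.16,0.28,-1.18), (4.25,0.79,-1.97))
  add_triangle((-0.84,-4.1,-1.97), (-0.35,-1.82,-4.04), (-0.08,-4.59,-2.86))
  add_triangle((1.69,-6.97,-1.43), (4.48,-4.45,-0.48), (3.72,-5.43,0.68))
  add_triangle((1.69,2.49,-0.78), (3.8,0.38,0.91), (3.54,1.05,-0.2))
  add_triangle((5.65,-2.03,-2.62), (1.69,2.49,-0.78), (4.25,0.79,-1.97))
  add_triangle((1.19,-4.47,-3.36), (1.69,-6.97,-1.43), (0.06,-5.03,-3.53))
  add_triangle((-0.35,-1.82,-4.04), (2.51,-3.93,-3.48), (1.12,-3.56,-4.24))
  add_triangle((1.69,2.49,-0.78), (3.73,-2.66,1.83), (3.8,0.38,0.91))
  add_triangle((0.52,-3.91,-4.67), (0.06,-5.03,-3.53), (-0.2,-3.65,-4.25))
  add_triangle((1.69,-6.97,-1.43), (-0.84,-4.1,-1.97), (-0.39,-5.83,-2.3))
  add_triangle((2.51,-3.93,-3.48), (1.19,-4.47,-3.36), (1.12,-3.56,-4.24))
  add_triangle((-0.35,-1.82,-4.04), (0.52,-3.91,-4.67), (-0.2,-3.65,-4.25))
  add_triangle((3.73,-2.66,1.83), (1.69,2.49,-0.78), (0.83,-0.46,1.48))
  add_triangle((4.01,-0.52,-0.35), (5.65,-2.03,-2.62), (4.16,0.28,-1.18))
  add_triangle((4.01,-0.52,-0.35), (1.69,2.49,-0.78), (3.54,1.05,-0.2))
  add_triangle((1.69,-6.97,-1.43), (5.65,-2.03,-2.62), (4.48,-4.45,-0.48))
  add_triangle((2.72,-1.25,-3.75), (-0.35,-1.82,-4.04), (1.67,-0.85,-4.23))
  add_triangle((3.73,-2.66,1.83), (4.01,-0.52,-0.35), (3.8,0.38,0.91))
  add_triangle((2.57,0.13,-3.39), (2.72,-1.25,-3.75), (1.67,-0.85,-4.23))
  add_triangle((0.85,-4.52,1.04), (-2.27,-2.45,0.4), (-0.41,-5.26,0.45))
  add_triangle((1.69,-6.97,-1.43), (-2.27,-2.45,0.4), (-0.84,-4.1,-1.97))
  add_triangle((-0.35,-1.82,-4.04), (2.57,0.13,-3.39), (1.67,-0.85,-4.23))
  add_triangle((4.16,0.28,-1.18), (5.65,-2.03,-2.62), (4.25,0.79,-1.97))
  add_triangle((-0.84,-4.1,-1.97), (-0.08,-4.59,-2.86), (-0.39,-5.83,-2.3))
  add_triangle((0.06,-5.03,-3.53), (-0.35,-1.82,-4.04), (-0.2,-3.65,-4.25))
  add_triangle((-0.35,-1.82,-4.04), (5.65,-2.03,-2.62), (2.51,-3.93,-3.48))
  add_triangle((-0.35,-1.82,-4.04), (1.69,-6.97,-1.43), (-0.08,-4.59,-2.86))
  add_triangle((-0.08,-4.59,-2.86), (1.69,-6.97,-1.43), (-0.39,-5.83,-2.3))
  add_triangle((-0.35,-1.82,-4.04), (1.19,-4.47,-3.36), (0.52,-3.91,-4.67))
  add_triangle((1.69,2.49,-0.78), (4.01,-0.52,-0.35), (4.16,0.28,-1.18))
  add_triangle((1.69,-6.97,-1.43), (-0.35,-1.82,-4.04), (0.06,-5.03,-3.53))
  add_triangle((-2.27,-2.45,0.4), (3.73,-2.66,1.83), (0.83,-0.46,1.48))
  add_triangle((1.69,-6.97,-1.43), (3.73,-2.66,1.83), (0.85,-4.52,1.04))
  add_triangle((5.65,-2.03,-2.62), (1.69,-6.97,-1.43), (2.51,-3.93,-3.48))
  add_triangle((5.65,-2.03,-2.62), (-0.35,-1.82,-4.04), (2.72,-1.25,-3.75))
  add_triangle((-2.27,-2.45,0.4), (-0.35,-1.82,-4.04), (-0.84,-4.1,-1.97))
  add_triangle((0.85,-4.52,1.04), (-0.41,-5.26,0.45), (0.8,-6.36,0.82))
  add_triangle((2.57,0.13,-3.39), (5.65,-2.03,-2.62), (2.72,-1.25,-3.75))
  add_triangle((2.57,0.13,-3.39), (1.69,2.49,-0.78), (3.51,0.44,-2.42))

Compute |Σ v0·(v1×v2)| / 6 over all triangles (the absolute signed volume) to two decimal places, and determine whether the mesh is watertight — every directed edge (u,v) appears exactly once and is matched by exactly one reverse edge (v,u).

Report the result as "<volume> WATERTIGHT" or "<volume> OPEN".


Per-triangle v0·(v1×v2)/6:
  t1: +4.9625
  t2: -0.5841
  t3: +0.2236
  t4: +1.1887
  t5: +3.2658
  t6: +1.7468
  t7: +3.7299
  t8: +4.0891
  t9: +1.3153
  t10: +2.3168
  t11: +2.4435
  t12: +0.9511
  t13: +0.2035
  t14: +3.3204
  t15: +2.0833
  t16: +1.0889
  t17: +2.7354
  t18: +2.1072
  t19: +0.1624
  t20: +1.1545
  t21: +1.8509
  t22: +5.8791
  t23: +1.0179
  t24: -0.0057
  t25: +3.5989
  t26: +0.7576
  t27: -0.8987
  t28: +1.0633
  t29: -0.0131
  t30: +1.6381
  t31: +0.8758
  t32: +2.5963
  t33: +1.8731
  t34: +0.8352
  t35: +11.3000
  t36: +1.5617
  t37: +3.0633
  t38: +1.1399
  t39: +1.3914
  t40: +5.6789
  t41: +0.2369
  t42: +1.6330
  t43: +0.6545
  t44: -0.0379
  t45: +7.7394
  t46: +3.3178
  t47: +2.4894
  t48: -0.0392
  t49: +1.1327
  t50: -2.6430
  t51: +2.8377
  t52: +7.7293
  t53: +12.0340
  t54: +3.4807
  t55: +3.7998
  t56: +0.4513
  t57: +3.0332
  t58: +2.1132
Σ = +133.6714 → |volume| = 133.67

Directed edges: 174 total; 6 unmatched, e.g. (3.73,-2.66,1.83)→(5.65,-2.03,-2.62) → open.

133.67 OPEN


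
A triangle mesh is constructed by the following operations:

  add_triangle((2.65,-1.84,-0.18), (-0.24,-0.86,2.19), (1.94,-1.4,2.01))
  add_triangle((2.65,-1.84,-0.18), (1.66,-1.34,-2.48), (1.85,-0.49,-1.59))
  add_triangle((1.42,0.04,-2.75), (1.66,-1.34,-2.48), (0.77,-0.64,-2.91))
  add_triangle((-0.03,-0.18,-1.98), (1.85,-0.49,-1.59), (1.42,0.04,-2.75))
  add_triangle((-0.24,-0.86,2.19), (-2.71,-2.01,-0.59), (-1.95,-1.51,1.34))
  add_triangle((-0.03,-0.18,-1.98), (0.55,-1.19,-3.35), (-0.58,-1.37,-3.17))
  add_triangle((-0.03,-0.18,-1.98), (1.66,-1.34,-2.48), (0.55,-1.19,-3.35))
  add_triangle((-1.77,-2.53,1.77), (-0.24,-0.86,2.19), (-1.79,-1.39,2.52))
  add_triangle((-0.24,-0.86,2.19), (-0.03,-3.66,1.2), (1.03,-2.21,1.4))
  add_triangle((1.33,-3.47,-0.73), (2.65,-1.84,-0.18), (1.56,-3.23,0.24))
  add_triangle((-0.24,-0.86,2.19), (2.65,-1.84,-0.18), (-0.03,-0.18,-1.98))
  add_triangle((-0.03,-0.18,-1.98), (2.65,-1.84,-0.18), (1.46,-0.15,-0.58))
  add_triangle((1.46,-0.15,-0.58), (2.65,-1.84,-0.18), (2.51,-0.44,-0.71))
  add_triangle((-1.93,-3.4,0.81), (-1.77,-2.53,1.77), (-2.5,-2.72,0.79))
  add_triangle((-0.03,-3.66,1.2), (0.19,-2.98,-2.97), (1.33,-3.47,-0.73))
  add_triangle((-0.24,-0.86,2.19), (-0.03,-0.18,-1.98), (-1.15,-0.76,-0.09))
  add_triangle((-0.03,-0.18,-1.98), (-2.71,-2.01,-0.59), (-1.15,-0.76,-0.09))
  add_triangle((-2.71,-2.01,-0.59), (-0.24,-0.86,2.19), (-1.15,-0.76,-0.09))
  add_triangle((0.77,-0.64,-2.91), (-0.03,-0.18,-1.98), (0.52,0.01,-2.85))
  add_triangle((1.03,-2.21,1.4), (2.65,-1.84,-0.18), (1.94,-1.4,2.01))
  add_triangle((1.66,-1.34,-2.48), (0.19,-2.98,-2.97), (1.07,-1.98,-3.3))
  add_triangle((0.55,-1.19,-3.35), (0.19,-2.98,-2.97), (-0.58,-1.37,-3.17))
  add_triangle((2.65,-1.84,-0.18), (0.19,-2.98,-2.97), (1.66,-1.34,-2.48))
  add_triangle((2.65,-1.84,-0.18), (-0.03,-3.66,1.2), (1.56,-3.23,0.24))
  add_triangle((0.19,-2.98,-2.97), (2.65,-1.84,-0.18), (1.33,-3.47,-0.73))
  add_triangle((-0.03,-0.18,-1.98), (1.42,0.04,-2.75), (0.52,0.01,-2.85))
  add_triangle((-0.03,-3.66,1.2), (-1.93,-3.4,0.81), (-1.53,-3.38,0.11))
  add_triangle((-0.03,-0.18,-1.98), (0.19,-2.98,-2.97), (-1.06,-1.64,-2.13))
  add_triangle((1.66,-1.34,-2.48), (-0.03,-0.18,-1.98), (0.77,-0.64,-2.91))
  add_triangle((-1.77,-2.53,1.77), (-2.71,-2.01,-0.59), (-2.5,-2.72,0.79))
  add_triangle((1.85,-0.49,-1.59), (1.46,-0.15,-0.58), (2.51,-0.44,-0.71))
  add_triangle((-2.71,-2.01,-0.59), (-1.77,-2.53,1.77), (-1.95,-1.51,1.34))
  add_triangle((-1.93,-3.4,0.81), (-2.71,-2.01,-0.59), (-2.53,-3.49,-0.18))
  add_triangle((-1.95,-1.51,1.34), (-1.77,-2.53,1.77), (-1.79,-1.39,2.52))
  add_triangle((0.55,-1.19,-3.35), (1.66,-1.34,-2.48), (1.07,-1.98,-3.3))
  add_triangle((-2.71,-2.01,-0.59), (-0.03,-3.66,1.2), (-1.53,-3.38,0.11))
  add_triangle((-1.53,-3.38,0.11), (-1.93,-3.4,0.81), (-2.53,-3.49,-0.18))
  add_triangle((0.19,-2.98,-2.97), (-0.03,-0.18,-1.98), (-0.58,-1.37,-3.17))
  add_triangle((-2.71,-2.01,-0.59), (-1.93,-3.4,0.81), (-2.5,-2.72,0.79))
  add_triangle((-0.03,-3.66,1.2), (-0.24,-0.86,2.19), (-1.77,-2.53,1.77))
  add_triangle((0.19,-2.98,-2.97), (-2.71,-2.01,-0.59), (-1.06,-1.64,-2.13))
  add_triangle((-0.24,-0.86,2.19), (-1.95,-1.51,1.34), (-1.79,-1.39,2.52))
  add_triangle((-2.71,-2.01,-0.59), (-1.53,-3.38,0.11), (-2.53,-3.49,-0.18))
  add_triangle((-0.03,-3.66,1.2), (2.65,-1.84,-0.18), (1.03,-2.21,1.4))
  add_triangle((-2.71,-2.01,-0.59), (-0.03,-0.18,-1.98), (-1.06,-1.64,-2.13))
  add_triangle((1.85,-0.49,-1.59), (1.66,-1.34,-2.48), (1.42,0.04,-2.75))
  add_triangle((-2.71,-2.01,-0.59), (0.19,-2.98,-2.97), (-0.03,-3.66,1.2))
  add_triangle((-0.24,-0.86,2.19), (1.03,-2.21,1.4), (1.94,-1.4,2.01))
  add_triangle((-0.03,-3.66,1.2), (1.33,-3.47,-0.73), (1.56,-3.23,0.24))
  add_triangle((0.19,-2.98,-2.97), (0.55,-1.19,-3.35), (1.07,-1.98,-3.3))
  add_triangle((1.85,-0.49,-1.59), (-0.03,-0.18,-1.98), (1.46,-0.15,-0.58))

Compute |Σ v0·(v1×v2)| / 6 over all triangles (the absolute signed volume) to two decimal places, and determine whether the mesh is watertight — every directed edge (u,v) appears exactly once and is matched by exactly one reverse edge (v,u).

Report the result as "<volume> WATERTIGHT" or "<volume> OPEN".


Per-triangle v0·(v1×v2)/6:
  t1: -0.9203
  t2: +0.9519
  t3: +0.5807
  t4: -0.3460
  t5: -0.4790
  t6: +0.3699
  t7: +0.2751
  t8: +0.7836
  t9: +1.3159
  t10: +0.9956
  t11: -1.0915
  t12: -0.7988
  t13: -0.0709
  t14: +0.6055
  t15: +3.0264
  t16: -0.3337
  t17: +0.0714
  t18: +0.1435
  t19: +0.1421
  t20: +1.3796
  t21: +0.5010
  t22: +1.1422
  t23: +2.7330
  t24: +0.5735
  t25: +2.5213
  t26: -0.0759
  t27: +0.8789
  t28: +1.0313
  t29: +0.0891
  t30: +0.1093
  t31: +0.0588
  t32: +0.9081
  t33: +0.5668
  t34: +0.4854
  t35: +0.4296
  t36: -0.4955
  t37: +0.4390
  t38: -0.5596
  t39: +0.7053
  t40: +1.9023
  t41: +1.5159
  t42: -0.2801
  t43: +0.0531
  t44: +1.5988
  t45: +0.6257
  t46: +0.5597
  t47: +6.6486
  t48: +1.0453
  t49: +1.1288
  t50: +0.7019
  t51: +0.1073
Σ = +34.2501 → |volume| = 34.25

Directed edges: 153 total; 9 unmatched, e.g. (1.85,-0.49,-1.59)→(2.65,-1.84,-0.18) → open.

34.25 OPEN


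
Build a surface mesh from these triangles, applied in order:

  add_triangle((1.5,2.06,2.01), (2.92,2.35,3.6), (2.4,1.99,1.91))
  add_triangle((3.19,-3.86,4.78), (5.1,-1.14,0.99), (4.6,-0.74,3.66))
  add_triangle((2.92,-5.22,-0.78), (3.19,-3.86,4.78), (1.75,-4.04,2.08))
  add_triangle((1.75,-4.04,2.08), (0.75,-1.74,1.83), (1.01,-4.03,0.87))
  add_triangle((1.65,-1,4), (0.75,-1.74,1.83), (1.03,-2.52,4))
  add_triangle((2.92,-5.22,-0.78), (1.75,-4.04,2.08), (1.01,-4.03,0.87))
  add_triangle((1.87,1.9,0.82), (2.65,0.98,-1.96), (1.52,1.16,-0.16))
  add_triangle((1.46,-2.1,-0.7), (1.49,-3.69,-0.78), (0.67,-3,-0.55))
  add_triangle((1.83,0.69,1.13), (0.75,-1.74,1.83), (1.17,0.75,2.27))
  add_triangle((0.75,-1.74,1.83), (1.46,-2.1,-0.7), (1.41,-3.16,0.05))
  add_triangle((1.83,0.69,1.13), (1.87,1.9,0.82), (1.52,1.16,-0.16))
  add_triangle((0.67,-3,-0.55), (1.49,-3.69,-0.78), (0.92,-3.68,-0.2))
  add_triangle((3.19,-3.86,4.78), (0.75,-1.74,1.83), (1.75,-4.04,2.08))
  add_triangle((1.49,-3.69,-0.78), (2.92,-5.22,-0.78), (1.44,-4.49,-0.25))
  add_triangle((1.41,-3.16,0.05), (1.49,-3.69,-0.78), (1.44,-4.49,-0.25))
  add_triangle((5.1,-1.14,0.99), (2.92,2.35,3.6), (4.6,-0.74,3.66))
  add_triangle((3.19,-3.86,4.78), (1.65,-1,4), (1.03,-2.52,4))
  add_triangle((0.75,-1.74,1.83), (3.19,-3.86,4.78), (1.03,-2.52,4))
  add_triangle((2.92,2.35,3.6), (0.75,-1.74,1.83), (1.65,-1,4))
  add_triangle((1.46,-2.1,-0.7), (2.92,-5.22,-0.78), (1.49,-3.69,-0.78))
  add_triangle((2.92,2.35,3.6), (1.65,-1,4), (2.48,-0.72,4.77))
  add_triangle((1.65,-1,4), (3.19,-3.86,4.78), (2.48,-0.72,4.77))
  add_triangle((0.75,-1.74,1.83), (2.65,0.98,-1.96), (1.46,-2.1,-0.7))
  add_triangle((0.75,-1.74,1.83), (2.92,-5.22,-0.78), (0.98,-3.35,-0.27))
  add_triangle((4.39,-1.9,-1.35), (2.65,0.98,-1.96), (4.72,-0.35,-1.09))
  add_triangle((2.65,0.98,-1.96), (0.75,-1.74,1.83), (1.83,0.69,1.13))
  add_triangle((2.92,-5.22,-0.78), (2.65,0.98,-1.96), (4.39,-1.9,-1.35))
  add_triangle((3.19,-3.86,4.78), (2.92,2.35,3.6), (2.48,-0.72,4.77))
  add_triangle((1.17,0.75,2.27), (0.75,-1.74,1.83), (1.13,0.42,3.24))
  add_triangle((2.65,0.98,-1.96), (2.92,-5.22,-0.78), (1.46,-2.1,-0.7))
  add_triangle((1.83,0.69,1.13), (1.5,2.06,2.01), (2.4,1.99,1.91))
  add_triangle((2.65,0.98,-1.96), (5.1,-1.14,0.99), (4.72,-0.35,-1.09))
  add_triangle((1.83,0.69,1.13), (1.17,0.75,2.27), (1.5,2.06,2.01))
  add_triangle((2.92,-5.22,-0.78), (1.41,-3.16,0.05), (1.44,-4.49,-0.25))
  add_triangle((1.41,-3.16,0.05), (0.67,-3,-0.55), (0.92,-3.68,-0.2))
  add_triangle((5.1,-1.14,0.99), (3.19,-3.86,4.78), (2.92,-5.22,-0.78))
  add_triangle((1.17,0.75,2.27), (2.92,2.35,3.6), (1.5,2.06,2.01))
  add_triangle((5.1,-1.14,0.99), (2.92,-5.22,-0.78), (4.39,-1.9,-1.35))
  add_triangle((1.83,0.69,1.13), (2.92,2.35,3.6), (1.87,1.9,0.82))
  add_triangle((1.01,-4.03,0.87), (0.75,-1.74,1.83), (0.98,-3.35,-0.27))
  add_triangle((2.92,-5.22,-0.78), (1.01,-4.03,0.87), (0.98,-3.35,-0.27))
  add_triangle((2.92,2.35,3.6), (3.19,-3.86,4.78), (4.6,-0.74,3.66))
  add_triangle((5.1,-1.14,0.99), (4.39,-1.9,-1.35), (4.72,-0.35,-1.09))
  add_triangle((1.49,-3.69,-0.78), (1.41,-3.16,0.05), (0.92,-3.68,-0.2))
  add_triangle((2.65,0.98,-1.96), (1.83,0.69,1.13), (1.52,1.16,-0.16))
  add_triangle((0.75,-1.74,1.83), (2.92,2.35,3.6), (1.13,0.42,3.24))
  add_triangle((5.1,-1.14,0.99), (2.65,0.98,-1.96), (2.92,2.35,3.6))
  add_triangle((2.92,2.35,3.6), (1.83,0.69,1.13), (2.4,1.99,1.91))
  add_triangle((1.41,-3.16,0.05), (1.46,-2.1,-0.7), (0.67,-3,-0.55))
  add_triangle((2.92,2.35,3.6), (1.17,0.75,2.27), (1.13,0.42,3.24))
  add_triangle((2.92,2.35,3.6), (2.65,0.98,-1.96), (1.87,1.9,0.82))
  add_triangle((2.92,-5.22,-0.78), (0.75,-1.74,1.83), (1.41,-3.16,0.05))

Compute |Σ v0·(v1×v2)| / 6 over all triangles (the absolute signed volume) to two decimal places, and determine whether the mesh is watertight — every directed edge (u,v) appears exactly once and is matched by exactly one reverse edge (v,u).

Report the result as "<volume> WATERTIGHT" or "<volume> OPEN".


Per-triangle v0·(v1×v2)/6:
  t1: +0.4399
  t2: +8.4210
  t3: +4.7831
  t4: +0.4657
  t5: -0.5252
  t6: +2.2522
  t7: +0.0671
  t8: +0.0536
  t9: -1.0835
  t10: -0.4863
  t11: -0.3405
  t12: +0.1631
  t13: +0.9618
  t14: +0.4234
  t15: -0.2223
  t16: +6.3192
  t17: +2.3360
  t18: +0.6091
  t19: -1.2164
  t20: +0.2497
  t21: +0.6581
  t22: +1.2941
  t23: -2.4421
  t24: -1.5807
  t25: +1.9808
  t26: -2.2268
  t27: +3.1310
  t28: +4.2368
  t29: -0.4314
  t30: +0.5518
  t31: -0.1636
  t32: +1.1984
  t33: -0.6033
  t34: +0.3559
  t35: -0.1363
  t36: +19.7555
  t37: +0.3584
  t38: +7.4976
  t39: -0.7824
  t40: -0.3466
  t41: +0.8954
  t42: +8.1223
  t43: +2.8864
  t44: +0.2975
  t45: -0.6502
  t46: +1.8908
  t47: +10.3693
  t48: +0.4316
  t49: -0.4228
  t50: +0.0249
  t51: +1.8382
  t52: +0.5489
Σ = +82.2087 → |volume| = 82.21

Directed edges: 156 total, each appears once with its reverse present → watertight.

82.21 WATERTIGHT


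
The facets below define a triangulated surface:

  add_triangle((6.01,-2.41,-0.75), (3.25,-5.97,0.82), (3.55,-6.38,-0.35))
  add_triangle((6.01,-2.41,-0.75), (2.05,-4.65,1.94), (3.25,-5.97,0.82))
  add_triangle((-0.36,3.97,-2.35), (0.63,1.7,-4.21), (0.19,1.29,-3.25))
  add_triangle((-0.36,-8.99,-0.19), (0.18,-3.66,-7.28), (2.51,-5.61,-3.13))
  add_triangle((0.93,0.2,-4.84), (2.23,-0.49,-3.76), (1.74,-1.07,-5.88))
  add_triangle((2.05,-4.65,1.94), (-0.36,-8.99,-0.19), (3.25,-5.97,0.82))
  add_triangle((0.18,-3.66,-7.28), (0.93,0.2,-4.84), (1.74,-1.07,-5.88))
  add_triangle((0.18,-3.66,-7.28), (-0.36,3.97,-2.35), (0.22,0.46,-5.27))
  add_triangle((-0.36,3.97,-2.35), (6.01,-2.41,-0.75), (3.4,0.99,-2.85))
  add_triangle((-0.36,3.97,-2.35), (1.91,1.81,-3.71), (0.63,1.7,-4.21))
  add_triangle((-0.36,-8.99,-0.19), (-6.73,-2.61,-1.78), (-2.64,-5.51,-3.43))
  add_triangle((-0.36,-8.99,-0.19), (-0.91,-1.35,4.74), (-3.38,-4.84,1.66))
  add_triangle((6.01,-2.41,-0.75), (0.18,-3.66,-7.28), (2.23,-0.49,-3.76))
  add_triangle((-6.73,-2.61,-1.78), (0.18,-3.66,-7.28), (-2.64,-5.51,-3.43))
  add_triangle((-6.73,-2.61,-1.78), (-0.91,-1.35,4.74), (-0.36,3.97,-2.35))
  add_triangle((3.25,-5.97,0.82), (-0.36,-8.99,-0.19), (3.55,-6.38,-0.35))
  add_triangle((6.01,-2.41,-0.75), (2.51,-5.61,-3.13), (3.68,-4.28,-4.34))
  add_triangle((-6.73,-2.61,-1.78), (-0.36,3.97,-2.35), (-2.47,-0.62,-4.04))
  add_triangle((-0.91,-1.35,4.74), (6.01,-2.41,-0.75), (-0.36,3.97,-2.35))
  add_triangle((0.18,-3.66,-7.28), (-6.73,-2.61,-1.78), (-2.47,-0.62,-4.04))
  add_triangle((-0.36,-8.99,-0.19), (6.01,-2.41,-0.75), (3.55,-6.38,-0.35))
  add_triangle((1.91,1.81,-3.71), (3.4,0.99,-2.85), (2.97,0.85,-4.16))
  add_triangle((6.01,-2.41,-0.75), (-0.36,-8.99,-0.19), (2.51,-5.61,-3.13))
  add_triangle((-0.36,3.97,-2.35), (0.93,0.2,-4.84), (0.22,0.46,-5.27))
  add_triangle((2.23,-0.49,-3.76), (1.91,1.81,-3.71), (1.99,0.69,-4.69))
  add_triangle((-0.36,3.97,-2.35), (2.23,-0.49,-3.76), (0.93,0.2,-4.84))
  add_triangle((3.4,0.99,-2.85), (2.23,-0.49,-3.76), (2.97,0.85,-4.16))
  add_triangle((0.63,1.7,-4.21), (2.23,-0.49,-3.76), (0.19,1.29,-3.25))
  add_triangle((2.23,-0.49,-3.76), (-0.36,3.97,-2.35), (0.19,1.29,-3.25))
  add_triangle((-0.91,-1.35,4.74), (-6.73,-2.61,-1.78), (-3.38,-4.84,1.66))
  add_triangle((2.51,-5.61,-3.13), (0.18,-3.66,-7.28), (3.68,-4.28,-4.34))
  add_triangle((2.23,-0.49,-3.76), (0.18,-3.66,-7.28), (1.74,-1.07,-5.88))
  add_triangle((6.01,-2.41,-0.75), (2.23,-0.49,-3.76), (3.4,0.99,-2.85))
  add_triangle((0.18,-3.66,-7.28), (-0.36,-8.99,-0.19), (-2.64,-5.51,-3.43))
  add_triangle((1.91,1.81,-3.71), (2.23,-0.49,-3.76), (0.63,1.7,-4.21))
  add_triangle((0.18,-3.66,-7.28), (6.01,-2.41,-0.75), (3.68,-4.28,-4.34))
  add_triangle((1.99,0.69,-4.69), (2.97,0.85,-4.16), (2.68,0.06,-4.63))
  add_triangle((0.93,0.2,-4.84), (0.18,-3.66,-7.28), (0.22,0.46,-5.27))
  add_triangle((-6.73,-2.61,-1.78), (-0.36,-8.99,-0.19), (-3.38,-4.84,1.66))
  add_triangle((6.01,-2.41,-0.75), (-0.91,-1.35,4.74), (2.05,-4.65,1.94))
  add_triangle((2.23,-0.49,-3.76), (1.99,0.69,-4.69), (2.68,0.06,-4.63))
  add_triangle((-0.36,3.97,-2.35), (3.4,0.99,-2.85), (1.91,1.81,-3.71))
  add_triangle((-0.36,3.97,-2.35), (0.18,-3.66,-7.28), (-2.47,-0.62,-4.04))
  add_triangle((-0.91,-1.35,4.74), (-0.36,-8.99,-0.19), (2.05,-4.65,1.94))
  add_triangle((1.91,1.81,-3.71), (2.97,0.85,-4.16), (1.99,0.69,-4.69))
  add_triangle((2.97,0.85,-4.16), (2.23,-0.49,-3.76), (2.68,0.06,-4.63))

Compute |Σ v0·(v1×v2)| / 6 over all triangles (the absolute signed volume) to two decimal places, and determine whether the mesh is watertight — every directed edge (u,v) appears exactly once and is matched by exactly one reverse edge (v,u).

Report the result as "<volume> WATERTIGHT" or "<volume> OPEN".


Per-triangle v0·(v1×v2)/6:
  t1: +5.6498
  t2: +5.5652
  t3: +0.6393
  t4: +28.0388
  t5: +1.2790
  t6: +7.4854
  t7: +3.2404
  t8: +2.1381
  t9: +3.6498
  t10: +3.0277
  t11: +26.6417
  t12: +20.5047
  t13: +15.4512
  t14: +25.4438
  t15: +20.4373
  t16: +6.5198
  t17: +9.9825
  t18: +14.7569
  t19: +13.6147
  t20: +16.9460
  t21: +2.0174
  t22: +1.2046
  t23: +24.6890
  t24: +2.3177
  t25: -0.9009
  t26: +4.2872
  t27: +1.0626
  t28: +0.4437
  t29: -2.7730
  t30: +16.8600
  t31: +11.3046
  t32: +2.1813
  t33: +7.2253
  t34: +27.7309
  t35: +2.2740
  t36: +6.4397
  t37: +0.7181
  t38: +2.7706
  t39: +25.7289
  t40: +13.9674
  t41: +0.2753
  t42: +2.9856
  t43: +15.3471
  t44: +18.5914
  t45: +1.1282
  t46: +0.2666
Σ = +419.1554 → |volume| = 419.16

Directed edges: 138 total, each appears once with its reverse present → watertight.

419.16 WATERTIGHT


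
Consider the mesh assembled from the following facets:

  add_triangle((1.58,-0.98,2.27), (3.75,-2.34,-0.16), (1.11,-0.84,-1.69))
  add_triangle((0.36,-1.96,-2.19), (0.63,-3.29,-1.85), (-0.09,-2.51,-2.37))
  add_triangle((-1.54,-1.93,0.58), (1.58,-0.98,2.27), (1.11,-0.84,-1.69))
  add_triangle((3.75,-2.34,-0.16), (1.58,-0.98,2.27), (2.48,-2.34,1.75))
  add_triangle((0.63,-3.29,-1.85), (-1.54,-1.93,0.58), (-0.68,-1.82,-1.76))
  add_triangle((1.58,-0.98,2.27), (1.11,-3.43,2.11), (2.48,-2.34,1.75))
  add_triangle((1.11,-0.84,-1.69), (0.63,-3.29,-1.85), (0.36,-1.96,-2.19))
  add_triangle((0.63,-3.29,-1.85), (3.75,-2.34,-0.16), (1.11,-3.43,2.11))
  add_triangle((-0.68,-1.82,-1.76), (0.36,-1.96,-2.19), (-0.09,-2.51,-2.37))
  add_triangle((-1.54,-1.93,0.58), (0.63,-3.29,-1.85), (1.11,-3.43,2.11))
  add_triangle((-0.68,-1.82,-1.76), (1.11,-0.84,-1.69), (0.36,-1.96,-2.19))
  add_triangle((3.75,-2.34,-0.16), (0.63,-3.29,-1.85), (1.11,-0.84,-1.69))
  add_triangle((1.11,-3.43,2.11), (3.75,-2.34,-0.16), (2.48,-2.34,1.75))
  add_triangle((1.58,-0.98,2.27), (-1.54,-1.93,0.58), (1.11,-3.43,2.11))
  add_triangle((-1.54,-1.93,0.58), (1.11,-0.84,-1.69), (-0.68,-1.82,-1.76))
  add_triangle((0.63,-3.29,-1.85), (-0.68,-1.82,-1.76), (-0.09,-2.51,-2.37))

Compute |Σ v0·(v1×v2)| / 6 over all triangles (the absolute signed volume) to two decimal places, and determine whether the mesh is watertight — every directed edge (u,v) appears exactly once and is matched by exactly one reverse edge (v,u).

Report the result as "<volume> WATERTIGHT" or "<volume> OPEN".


20.32 WATERTIGHT

Per-triangle v0·(v1×v2)/6:
  t1: -0.2092
  t2: +0.3323
  t3: -2.6071
  t4: +1.1646
  t5: +1.7104
  t6: +1.4177
  t7: +0.5764
  t8: +7.0251
  t9: +0.0947
  t10: +4.6427
  t11: +0.1636
  t12: +2.8062
  t13: +2.1065
  t14: +1.6245
  t15: -0.8386
  t16: +0.3101
Σ = +20.3200 → |volume| = 20.32

Directed edges: 48 total, each appears once with its reverse present → watertight.


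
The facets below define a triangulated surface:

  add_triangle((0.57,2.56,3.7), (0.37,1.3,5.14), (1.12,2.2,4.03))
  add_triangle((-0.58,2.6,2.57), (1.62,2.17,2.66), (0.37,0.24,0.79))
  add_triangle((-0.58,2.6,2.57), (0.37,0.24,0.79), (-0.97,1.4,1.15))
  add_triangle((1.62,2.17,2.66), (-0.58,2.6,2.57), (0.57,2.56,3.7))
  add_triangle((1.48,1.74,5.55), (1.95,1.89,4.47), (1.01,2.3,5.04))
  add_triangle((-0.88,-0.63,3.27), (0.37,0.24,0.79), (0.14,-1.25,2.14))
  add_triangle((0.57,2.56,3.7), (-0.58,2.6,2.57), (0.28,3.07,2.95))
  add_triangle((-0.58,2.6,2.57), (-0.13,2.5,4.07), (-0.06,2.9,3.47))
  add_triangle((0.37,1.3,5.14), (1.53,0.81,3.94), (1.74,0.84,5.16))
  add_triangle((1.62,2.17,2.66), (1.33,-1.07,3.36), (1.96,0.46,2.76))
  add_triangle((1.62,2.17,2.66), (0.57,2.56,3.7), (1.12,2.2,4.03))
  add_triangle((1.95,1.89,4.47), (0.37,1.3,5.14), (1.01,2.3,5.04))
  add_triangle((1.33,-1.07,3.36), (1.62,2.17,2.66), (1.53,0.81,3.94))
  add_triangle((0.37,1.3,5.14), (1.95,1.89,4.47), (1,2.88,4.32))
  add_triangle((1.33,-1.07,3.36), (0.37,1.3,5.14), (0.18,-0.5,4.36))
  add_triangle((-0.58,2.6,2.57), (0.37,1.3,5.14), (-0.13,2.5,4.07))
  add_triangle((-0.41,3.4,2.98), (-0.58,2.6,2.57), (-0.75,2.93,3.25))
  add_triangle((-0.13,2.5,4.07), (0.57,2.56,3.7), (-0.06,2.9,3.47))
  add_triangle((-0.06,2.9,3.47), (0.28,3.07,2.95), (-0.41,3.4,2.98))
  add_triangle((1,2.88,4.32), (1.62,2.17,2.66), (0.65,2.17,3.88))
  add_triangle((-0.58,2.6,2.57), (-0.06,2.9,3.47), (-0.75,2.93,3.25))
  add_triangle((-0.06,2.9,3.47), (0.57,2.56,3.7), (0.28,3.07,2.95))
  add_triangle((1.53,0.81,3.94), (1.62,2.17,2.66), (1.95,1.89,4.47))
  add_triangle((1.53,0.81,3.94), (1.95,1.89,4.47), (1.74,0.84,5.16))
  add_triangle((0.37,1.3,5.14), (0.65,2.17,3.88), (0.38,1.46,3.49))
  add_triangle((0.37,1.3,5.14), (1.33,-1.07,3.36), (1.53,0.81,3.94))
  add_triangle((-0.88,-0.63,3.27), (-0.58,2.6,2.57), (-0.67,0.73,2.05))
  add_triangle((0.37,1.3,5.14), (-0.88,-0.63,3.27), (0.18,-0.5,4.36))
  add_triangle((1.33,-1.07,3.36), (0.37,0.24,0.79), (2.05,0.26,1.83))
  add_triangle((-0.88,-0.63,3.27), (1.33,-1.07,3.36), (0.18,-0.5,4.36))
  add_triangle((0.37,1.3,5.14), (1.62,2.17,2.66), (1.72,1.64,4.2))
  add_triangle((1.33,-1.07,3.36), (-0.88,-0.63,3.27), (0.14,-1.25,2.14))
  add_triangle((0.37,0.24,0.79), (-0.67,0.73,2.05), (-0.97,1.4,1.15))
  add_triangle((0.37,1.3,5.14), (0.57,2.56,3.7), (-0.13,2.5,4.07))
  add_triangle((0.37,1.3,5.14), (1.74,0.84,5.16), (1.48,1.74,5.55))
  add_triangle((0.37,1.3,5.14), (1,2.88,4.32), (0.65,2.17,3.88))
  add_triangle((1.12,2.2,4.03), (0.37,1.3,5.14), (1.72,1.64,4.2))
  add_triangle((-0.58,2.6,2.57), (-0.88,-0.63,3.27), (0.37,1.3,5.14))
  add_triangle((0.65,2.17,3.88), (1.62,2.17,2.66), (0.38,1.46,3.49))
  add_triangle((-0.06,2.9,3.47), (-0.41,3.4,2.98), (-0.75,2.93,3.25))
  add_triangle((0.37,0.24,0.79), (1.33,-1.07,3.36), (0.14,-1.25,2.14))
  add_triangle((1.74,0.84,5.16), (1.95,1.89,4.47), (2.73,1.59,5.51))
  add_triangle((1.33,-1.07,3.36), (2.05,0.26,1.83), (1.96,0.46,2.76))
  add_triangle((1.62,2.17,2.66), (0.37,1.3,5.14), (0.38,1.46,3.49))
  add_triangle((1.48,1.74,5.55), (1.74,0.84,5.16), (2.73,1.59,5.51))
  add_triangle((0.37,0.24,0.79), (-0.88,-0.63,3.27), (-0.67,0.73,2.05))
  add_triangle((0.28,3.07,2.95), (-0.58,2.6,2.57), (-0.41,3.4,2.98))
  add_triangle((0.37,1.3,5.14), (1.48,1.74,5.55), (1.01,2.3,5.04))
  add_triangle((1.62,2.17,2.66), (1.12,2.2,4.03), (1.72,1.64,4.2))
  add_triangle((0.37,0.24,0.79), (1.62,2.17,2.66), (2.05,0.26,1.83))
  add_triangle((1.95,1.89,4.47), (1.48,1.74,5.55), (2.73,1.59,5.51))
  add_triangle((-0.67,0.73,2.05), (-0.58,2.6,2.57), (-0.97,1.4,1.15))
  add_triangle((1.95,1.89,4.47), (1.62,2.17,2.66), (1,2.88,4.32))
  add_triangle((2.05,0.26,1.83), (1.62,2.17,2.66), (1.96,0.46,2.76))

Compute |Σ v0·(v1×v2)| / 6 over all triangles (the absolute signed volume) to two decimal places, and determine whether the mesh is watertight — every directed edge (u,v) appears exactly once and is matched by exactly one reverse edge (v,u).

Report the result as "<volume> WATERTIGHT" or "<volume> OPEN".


19.91 WATERTIGHT

Per-triangle v0·(v1×v2)/6:
  t1: +0.8476
  t2: -0.4095
  t3: -0.1146
  t4: +0.8117
  t5: +0.6557
  t6: -0.4190
  t7: -0.5308
  t8: +0.2948
  t9: -0.2779
  t10: +1.0405
  t11: +0.5405
  t12: -1.0091
  t13: +0.7057
  t14: +2.0449
  t15: +1.7141
  t16: +0.2572
  t17: +0.0375
  t18: +0.3489
  t19: +0.2995
  t20: -0.2304
  t21: -0.1152
  t22: +0.3236
  t23: +0.1460
  t24: +0.1371
  t25: +0.0522
  t26: +1.8760
  t27: +0.2680
  t28: +1.3644
  t29: -0.3379
  t30: +0.7257
  t31: -1.1113
  t32: +0.8551
  t33: -0.2042
  t34: +0.9711
  t35: +0.8247
  t36: +0.1340
  t37: +1.0232
  t38: +2.8181
  t39: -0.2832
  t40: +0.3206
  t41: -0.1764
  t42: -0.6078
  t43: +0.5845
  t44: -0.5413
  t45: +0.8606
  t46: -0.3825
  t47: -0.1464
  t48: +0.7626
  t49: +0.6527
  t50: -0.2285
  t51: +0.6661
  t52: +0.4300
  t53: +1.0495
  t54: +0.5905
Σ = +19.9090 → |volume| = 19.91

Directed edges: 162 total, each appears once with its reverse present → watertight.


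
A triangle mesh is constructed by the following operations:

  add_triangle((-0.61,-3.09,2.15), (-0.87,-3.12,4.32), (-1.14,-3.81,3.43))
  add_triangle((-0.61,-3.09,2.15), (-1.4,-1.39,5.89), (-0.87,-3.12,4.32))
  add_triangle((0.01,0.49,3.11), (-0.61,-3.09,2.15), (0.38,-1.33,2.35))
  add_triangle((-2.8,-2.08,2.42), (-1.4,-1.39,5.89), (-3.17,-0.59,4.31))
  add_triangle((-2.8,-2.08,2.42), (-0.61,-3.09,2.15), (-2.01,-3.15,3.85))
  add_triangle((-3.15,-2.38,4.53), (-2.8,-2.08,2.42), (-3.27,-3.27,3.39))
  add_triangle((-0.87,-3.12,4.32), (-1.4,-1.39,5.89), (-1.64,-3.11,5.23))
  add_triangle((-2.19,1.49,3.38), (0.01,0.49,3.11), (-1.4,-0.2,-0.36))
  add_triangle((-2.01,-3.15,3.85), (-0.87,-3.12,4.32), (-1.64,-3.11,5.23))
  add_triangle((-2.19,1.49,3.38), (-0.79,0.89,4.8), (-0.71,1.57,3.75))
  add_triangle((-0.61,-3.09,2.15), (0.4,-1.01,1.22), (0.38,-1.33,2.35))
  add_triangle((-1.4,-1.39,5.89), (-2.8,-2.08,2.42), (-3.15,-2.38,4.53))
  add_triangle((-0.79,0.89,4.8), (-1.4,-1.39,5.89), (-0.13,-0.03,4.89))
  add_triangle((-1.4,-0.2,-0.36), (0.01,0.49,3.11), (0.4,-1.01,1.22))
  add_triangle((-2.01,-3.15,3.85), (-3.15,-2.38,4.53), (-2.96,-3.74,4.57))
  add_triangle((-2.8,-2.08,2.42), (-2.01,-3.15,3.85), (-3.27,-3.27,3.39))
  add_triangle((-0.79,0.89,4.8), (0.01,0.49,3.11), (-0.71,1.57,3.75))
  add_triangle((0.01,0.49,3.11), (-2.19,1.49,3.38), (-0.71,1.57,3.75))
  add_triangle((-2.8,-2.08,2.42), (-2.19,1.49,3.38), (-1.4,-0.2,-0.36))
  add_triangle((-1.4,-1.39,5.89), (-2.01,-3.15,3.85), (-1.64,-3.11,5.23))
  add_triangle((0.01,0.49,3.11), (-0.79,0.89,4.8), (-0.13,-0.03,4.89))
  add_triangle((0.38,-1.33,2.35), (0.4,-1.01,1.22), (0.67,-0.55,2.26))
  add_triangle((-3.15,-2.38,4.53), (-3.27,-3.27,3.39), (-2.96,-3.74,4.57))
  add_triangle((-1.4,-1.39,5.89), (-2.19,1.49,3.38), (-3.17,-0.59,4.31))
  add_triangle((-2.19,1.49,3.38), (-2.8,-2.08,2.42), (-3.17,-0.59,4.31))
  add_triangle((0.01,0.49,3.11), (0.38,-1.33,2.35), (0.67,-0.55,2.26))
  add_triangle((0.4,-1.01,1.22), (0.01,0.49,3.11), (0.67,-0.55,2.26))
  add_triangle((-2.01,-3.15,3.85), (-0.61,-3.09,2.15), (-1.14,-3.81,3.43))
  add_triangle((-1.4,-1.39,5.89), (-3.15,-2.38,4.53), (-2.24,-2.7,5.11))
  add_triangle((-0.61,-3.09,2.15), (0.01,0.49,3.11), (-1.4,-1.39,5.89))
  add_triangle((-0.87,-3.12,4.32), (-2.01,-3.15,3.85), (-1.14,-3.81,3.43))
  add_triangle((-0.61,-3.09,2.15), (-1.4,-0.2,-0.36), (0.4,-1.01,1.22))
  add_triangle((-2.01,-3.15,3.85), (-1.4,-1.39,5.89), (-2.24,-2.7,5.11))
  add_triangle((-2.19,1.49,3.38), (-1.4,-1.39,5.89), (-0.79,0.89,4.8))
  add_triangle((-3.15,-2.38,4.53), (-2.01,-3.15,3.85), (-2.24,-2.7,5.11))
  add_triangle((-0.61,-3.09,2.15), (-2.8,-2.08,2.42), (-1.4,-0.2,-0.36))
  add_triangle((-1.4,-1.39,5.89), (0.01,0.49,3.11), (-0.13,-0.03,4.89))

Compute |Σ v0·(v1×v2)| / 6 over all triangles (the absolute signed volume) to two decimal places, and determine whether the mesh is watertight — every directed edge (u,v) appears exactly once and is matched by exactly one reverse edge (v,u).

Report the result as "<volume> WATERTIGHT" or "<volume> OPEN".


31.55 OPEN

Per-triangle v0·(v1×v2)/6:
  t1: +0.3274
  t2: -0.6017
  t3: +1.2056
  t4: +4.1109
  t5: +1.3451
  t6: +0.6987
  t7: +1.1071
  t8: -0.8577
  t9: +0.7492
  t10: +1.0791
  t11: +0.2686
  t12: -0.2079
  t13: +1.6626
  t14: -0.9011
  t15: +0.4891
  t16: -0.3931
  t17: +0.3587
  t18: -0.7587
  t19: +2.8666
  t20: +1.1428
  t21: +0.3443
  t22: +0.0960
  t23: +1.1676
  t24: +4.2369
  t25: +1.0591
  t26: +0.4091
  t27: -0.2270
  t28: +0.2257
  t29: +1.7212
  t30: +1.7806
  t31: +1.0653
  t32: -0.2083
  t33: +0.6504
  t34: +3.5414
  t35: +1.1100
  t36: +1.2958
  t37: -0.4136
Σ = +31.5459 → |volume| = 31.55

Directed edges: 111 total; 3 unmatched, e.g. (-2.96,-3.74,4.57)→(-2.01,-3.15,3.85) → open.


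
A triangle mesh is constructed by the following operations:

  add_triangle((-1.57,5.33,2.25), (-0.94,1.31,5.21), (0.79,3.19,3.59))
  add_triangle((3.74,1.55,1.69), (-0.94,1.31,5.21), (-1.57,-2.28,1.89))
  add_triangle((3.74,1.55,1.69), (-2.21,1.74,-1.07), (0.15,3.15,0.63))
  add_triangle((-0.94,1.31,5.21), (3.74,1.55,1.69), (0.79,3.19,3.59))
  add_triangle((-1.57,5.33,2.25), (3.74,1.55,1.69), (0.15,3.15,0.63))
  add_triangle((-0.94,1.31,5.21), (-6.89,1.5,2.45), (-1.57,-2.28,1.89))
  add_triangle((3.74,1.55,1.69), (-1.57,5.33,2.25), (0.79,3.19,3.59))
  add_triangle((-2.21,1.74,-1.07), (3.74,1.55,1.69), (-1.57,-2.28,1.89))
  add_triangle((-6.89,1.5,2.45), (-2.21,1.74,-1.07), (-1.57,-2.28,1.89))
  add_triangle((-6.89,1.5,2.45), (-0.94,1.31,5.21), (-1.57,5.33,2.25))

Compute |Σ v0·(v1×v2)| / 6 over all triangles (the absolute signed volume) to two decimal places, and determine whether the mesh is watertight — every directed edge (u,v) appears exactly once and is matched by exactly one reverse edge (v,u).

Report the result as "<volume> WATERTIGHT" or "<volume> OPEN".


76.39 OPEN

Per-triangle v0·(v1×v2)/6:
  t1: +8.2598
  t2: +8.4766
  t3: +1.0681
  t4: +6.6293
  t5: +3.6003
  t6: +16.3698
  t7: +6.7719
  t8: -4.2309
  t9: +3.6623
  t10: +25.7815
Σ = +76.3886 → |volume| = 76.39

Directed edges: 30 total; 4 unmatched, e.g. (-2.21,1.74,-1.07)→(0.15,3.15,0.63) → open.
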